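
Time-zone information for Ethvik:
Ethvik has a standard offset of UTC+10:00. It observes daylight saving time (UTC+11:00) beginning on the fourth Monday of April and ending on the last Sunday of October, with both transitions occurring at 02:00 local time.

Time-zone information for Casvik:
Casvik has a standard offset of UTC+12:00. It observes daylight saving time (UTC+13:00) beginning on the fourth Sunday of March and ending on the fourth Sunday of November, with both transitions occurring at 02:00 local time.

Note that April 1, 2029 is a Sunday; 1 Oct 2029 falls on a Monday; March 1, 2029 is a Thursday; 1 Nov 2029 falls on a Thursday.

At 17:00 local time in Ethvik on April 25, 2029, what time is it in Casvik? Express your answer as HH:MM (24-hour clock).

1 April 2029 is a Sunday, so the first Monday is April 2 and the fourth is April 23.
1 October 2029 is a Monday, so Sundays fall on 7, 14, 21, 28; the last is October 28.
April 25, 2029 falls between 23 April and 28 October, so daylight saving is in effect and Ethvik is at UTC+11:00.
17:00 Ethvik − 11h = 06:00 UTC.
1 March 2029 is a Thursday, so the first Sunday is March 4 and the fourth is March 25.
1 November 2029 is a Thursday, so the first Sunday is November 4 and the fourth is November 25.
At the standard offset (UTC+12:00), 06:00 UTC + 12h = 18:00 Casvik standard time.
The standard-time date in Casvik, April 25, 2029, falls between 25 March and 25 November, so daylight saving is in effect and Casvik is at UTC+13:00.
06:00 UTC + 13h = 19:00 Casvik.

19:00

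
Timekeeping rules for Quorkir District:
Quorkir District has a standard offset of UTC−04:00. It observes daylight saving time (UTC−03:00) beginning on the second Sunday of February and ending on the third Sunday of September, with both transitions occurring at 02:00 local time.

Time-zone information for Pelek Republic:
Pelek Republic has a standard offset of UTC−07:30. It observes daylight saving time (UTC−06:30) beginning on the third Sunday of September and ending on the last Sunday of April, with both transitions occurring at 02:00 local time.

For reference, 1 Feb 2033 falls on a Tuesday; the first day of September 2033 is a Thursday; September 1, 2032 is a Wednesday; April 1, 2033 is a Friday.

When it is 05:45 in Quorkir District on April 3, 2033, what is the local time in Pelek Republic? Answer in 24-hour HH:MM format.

1 February 2033 is a Tuesday, so the first Sunday is February 6 and the second is February 13.
1 September 2033 is a Thursday, so the first Sunday is September 4 and the third is September 18.
Daylight saving runs 13 February – 18 September; April 3, 2033 is inside that window, so Quorkir District is at UTC−03:00.
05:45 Quorkir District + 3h = 08:45 UTC.
1 September 2032 is a Wednesday, so the first Sunday is September 5 and the third is September 19.
1 April 2033 is a Friday, so Sundays fall on 3, 10, 17, 24; the last is April 24.
At the standard offset (UTC−07:30), 08:45 UTC − 7h30m = 01:15 Pelek Republic standard time.
The standard-time date in Pelek Republic, April 3, 2033, falls between 19 September 2032 and 24 April 2033, so daylight saving is in effect and Pelek Republic is at UTC−06:30.
08:45 UTC − 6h30m = 02:15 Pelek Republic.

02:15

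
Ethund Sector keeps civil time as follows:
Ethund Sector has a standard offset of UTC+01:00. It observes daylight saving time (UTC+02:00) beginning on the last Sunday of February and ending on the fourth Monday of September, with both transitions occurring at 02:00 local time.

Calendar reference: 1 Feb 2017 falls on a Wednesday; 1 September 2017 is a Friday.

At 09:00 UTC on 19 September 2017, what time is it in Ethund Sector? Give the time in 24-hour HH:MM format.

11:00

1 February 2017 is a Wednesday, so Sundays fall on 5, 12, 19, 26; the last is February 26.
1 September 2017 is a Friday, so the first Monday is September 4 and the fourth is September 25.
At the standard offset (UTC+01:00), 09:00 UTC + 1h = 10:00 Ethund Sector standard time.
The standard-time date in Ethund Sector, 19 September 2017, lies within the daylight-saving period (26 February – 25 September), so Ethund Sector is on daylight time, UTC+02:00.
09:00 UTC + 2h = 11:00 local.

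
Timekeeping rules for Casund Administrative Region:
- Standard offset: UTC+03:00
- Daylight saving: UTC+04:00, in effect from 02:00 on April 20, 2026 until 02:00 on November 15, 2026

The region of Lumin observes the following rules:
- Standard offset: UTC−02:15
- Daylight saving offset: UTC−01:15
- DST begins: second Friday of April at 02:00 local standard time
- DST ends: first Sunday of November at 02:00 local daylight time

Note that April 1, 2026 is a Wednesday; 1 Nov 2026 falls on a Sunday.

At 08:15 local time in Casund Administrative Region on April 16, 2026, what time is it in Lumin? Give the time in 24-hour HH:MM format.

04:00

April 16, 2026 is outside the daylight-saving period (20 April – 15 November), so Casund Administrative Region is on standard time, UTC+03:00.
08:15 Casund Administrative Region − 3h = 05:15 UTC.
1 April 2026 is a Wednesday, so the first Friday is April 3 and the second is April 10.
1 November 2026 is a Sunday, so the first Sunday is November 1.
At the standard offset (UTC−02:15), 05:15 UTC − 2h15m = 03:00 Lumin standard time.
The standard-time date in Lumin, April 16, 2026, falls between 10 April and 1 November, so daylight saving is in effect and Lumin is at UTC−01:15.
05:15 UTC − 1h15m = 04:00 Lumin.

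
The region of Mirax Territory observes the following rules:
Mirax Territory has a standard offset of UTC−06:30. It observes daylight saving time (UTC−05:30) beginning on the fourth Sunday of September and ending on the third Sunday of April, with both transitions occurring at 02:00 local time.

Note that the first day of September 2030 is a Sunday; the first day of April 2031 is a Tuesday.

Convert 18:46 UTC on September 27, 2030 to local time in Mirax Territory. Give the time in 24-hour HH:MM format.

13:16

1 September 2030 is a Sunday, so the first Sunday is September 1 and the fourth is September 22.
1 April 2031 is a Tuesday, so the first Sunday is April 6 and the third is April 20.
At the standard offset (UTC−06:30), 18:46 UTC − 6h30m = 12:16 Mirax Territory standard time.
Daylight saving runs 22 September 2030 – 20 April 2031; the standard-time date in Mirax Territory, September 27, 2030, is inside that window, so Mirax Territory is at UTC−05:30.
18:46 UTC − 5h30m = 13:16 local.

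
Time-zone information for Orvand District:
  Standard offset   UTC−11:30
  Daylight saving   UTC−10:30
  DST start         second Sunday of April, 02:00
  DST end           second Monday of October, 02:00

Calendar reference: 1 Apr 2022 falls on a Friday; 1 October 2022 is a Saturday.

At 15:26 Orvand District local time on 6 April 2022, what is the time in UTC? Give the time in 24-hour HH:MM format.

02:56

1 April 2022 is a Friday, so the first Sunday is April 3 and the second is April 10.
1 October 2022 is a Saturday, so the first Monday is October 3 and the second is October 10.
6 April 2022 is outside the daylight-saving period (10 April – 10 October), so Orvand District is on standard time, UTC−11:30.
15:26 local + 11h30m = 02:56 UTC (rolling into the next day, 7 April 2022).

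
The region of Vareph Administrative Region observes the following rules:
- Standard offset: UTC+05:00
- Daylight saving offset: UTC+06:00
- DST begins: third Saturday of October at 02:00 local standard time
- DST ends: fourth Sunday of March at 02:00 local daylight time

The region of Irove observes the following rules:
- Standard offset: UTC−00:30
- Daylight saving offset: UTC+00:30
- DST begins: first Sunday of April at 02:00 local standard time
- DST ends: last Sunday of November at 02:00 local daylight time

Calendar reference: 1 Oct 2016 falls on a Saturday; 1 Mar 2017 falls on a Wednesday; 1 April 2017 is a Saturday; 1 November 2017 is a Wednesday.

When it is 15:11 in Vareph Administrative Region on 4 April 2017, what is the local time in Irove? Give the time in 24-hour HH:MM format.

10:41

1 October 2016 is a Saturday, so the first Saturday is October 1 and the third is October 15.
1 March 2017 is a Wednesday, so the first Sunday is March 5 and the fourth is March 26.
4 April 2017 is outside the daylight-saving period (15 October 2016 – 26 March 2017), so Vareph Administrative Region is on standard time, UTC+05:00.
15:11 Vareph Administrative Region − 5h = 10:11 UTC.
1 April 2017 is a Saturday, so the first Sunday is April 2.
1 November 2017 is a Wednesday, so Sundays fall on 5, 12, 19, 26; the last is November 26.
At the standard offset (UTC−00:30), 10:11 UTC − 0h30m = 09:41 Irove standard time.
The standard-time date in Irove, 4 April 2017, lies within the daylight-saving period (2 April – 26 November), so Irove is on daylight time, UTC+00:30.
10:11 UTC + 0h30m = 10:41 Irove.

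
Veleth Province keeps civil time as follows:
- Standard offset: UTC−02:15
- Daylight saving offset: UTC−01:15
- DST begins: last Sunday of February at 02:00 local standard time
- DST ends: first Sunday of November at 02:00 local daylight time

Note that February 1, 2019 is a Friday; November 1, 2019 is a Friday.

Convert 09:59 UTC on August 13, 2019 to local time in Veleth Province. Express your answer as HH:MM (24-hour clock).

1 February 2019 is a Friday, so Sundays fall on 3, 10, 17, 24; the last is February 24.
1 November 2019 is a Friday, so the first Sunday is November 3.
At the standard offset (UTC−02:15), 09:59 UTC − 2h15m = 07:44 Veleth Province standard time.
The standard-time date in Veleth Province, August 13, 2019, falls between 24 February and 3 November, so daylight saving is in effect and Veleth Province is at UTC−01:15.
09:59 UTC − 1h15m = 08:44 local.

08:44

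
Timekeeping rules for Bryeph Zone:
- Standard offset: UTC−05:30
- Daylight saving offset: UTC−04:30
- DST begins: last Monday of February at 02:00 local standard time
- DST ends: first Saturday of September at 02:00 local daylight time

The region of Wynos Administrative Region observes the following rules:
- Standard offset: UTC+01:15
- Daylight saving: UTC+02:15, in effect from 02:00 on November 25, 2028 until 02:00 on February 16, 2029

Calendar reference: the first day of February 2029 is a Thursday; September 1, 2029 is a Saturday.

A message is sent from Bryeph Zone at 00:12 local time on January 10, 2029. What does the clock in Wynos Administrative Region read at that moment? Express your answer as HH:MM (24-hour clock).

1 February 2029 is a Thursday, so Mondays fall on 5, 12, 19, 26; the last is February 26.
1 September 2029 is a Saturday, so the first Saturday is September 1.
January 10, 2029 does not fall between 26 February and 1 September, so daylight saving is not in effect and Bryeph Zone is at UTC−05:30.
00:12 Bryeph Zone + 5h30m = 05:42 UTC.
At the standard offset (UTC+01:15), 05:42 UTC + 1h15m = 06:57 Wynos Administrative Region standard time.
The standard-time date in Wynos Administrative Region, January 10, 2029, falls between 25 November 2028 and 16 February 2029, so daylight saving is in effect and Wynos Administrative Region is at UTC+02:15.
05:42 UTC + 2h15m = 07:57 Wynos Administrative Region.

07:57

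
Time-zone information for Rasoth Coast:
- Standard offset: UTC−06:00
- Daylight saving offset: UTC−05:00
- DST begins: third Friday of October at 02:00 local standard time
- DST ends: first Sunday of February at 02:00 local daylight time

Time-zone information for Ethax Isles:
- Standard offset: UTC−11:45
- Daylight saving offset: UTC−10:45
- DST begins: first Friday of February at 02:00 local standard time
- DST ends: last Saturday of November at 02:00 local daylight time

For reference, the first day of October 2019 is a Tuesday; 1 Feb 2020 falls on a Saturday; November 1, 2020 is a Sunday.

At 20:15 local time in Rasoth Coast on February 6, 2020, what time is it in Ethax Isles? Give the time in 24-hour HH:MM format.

14:30

1 October 2019 is a Tuesday, so the first Friday is October 4 and the third is October 18.
1 February 2020 is a Saturday, so the first Sunday is February 2.
Daylight saving runs 18 October 2019 – 2 February 2020; February 6, 2020 is outside that window, so Rasoth Coast is on standard time at UTC−06:00.
20:15 Rasoth Coast + 6h = 02:15 UTC (rolling into the next day, 7 February 2020).
1 February 2020 is a Saturday, so the first Friday is February 7.
1 November 2020 is a Sunday, so Saturdays fall on 7, 14, 21, 28; the last is November 28.
At the standard offset (UTC−11:45), 02:15 UTC − 11h45m = 14:30 Ethax Isles standard time (rolling into the previous day, 6 February 2020).
The standard-time date in Ethax Isles, February 6, 2020, is outside the daylight-saving period (7 February – 28 November), so Ethax Isles is on standard time, UTC−11:45.
02:15 UTC − 11h45m = 14:30 Ethax Isles (rolling into the previous day, 6 February 2020).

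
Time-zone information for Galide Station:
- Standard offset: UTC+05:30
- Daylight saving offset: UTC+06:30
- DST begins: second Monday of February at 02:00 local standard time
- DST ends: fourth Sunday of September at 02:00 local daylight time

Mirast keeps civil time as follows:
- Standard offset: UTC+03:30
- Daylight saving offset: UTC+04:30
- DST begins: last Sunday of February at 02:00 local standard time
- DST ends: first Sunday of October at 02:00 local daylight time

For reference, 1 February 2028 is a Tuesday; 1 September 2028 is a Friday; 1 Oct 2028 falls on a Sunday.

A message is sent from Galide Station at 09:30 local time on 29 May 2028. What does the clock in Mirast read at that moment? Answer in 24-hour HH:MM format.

07:30

1 February 2028 is a Tuesday, so the first Monday is February 7 and the second is February 14.
1 September 2028 is a Friday, so the first Sunday is September 3 and the fourth is September 24.
29 May 2028 lies within the daylight-saving period (14 February – 24 September), so Galide Station is on daylight time, UTC+06:30.
09:30 Galide Station − 6h30m = 03:00 UTC.
1 February 2028 is a Tuesday, so Sundays fall on 6, 13, 20, 27; the last is February 27.
1 October 2028 is a Sunday, so the first Sunday is October 1.
At the standard offset (UTC+03:30), 03:00 UTC + 3h30m = 06:30 Mirast standard time.
The standard-time date in Mirast, 29 May 2028, falls between 27 February and 1 October, so daylight saving is in effect and Mirast is at UTC+04:30.
03:00 UTC + 4h30m = 07:30 Mirast.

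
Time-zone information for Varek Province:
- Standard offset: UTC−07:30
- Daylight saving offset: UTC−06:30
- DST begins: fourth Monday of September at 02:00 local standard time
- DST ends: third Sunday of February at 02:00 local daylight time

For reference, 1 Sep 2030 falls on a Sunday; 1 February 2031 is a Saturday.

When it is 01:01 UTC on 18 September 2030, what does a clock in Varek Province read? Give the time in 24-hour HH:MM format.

1 September 2030 is a Sunday, so the first Monday is September 2 and the fourth is September 23.
1 February 2031 is a Saturday, so the first Sunday is February 2 and the third is February 16.
At the standard offset (UTC−07:30), 01:01 UTC − 7h30m = 17:31 Varek Province standard time (rolling into the previous day, 17 September 2030).
The standard-time date in Varek Province, 17 September 2030, is outside the daylight-saving period (23 September 2030 – 16 February 2031), so Varek Province is on standard time, UTC−07:30.
01:01 UTC − 7h30m = 17:31 local (rolling into the previous day, 17 September 2030).

17:31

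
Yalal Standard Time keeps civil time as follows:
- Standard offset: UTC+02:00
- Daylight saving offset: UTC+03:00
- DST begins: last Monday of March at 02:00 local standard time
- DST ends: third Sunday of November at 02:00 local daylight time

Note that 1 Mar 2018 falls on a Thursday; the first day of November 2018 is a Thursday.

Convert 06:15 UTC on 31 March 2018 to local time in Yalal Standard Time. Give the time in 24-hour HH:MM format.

09:15

1 March 2018 is a Thursday, so Mondays fall on 5, 12, 19, 26; the last is March 26.
1 November 2018 is a Thursday, so the first Sunday is November 4 and the third is November 18.
At the standard offset (UTC+02:00), 06:15 UTC + 2h = 08:15 Yalal Standard Time standard time.
Daylight saving runs 26 March – 18 November; the standard-time date in Yalal Standard Time, 31 March 2018, is inside that window, so Yalal Standard Time is at UTC+03:00.
06:15 UTC + 3h = 09:15 local.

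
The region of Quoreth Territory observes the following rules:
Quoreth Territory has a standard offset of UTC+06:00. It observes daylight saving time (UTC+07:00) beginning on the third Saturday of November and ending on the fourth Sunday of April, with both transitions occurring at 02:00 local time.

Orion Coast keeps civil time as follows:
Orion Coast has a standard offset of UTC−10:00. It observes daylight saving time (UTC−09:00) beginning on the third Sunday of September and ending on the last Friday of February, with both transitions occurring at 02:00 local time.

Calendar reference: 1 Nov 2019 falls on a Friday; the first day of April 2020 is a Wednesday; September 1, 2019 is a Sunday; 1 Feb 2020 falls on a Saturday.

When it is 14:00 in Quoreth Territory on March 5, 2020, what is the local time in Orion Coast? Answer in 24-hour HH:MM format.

21:00

1 November 2019 is a Friday, so the first Saturday is November 2 and the third is November 16.
1 April 2020 is a Wednesday, so the first Sunday is April 5 and the fourth is April 26.
March 5, 2020 lies within the daylight-saving period (16 November 2019 – 26 April 2020), so Quoreth Territory is on daylight time, UTC+07:00.
14:00 Quoreth Territory − 7h = 07:00 UTC.
1 September 2019 is a Sunday, so the first Sunday is September 1 and the third is September 15.
1 February 2020 is a Saturday, so Fridays fall on 7, 14, 21, 28; the last is February 28.
At the standard offset (UTC−10:00), 07:00 UTC − 10h = 21:00 Orion Coast standard time (rolling into the previous day, 4 March 2020).
The standard-time date in Orion Coast, March 4, 2020, is outside the daylight-saving period (15 September 2019 – 28 February 2020), so Orion Coast is on standard time, UTC−10:00.
07:00 UTC − 10h = 21:00 Orion Coast (rolling into the previous day, 4 March 2020).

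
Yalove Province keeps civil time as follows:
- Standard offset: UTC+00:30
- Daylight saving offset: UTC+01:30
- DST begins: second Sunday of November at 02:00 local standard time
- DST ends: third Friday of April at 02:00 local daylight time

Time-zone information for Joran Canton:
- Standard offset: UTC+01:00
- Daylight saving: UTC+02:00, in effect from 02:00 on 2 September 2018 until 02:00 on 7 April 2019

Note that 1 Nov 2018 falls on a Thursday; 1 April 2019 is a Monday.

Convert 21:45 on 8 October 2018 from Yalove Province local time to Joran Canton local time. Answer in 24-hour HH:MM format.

23:15

1 November 2018 is a Thursday, so the first Sunday is November 4 and the second is November 11.
1 April 2019 is a Monday, so the first Friday is April 5 and the third is April 19.
8 October 2018 does not fall between 11 November 2018 and 19 April 2019, so daylight saving is not in effect and Yalove Province is at UTC+00:30.
21:45 Yalove Province − 0h30m = 21:15 UTC.
At the standard offset (UTC+01:00), 21:15 UTC + 1h = 22:15 Joran Canton standard time.
The standard-time date in Joran Canton, 8 October 2018, falls between 2 September 2018 and 7 April 2019, so daylight saving is in effect and Joran Canton is at UTC+02:00.
21:15 UTC + 2h = 23:15 Joran Canton.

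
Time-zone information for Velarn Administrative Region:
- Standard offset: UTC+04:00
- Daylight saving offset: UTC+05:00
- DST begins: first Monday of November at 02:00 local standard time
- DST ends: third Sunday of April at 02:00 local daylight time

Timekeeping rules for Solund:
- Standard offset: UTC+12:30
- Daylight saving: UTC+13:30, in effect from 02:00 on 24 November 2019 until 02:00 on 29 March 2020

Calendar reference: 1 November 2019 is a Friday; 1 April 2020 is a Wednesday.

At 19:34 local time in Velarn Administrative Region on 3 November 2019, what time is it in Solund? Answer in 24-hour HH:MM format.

04:04

1 November 2019 is a Friday, so the first Monday is November 4.
1 April 2020 is a Wednesday, so the first Sunday is April 5 and the third is April 19.
3 November 2019 does not fall between 4 November 2019 and 19 April 2020, so daylight saving is not in effect and Velarn Administrative Region is at UTC+04:00.
19:34 Velarn Administrative Region − 4h = 15:34 UTC.
At the standard offset (UTC+12:30), 15:34 UTC + 12h30m = 04:04 Solund standard time (rolling into the next day, 4 November 2019).
The standard-time date in Solund, 4 November 2019, does not fall between 24 November 2019 and 29 March 2020, so daylight saving is not in effect and Solund is at UTC+12:30.
15:34 UTC + 12h30m = 04:04 Solund (rolling into the next day, 4 November 2019).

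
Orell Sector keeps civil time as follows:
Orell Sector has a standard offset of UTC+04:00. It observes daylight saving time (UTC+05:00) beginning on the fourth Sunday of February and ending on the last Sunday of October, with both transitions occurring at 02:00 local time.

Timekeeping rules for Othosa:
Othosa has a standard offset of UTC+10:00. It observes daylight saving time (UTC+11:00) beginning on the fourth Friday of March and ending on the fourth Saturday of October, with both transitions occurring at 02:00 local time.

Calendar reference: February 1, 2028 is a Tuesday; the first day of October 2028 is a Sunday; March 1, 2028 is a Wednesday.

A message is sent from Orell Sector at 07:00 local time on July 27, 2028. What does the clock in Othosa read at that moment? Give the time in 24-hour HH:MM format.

1 February 2028 is a Tuesday, so the first Sunday is February 6 and the fourth is February 27.
1 October 2028 is a Sunday, so Sundays fall on 1, 8, 15, 22, 29; the last is October 29.
July 27, 2028 lies within the daylight-saving period (27 February – 29 October), so Orell Sector is on daylight time, UTC+05:00.
07:00 Orell Sector − 5h = 02:00 UTC.
1 March 2028 is a Wednesday, so the first Friday is March 3 and the fourth is March 24.
1 October 2028 is a Sunday, so the first Saturday is October 7 and the fourth is October 28.
At the standard offset (UTC+10:00), 02:00 UTC + 10h = 12:00 Othosa standard time.
The standard-time date in Othosa, July 27, 2028, falls between 24 March and 28 October, so daylight saving is in effect and Othosa is at UTC+11:00.
02:00 UTC + 11h = 13:00 Othosa.

13:00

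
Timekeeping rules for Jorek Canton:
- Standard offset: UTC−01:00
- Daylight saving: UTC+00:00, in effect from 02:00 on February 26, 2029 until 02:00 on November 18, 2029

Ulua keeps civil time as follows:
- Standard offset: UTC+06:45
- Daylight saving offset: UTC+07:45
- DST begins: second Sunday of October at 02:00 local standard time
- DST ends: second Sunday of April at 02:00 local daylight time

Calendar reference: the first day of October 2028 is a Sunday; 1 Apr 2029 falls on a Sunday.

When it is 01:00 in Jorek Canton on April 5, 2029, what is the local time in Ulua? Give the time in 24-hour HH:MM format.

April 5, 2029 falls between 26 February and 18 November, so daylight saving is in effect and Jorek Canton is at UTC+00:00.
01:00 Jorek Canton − 0h = 01:00 UTC.
1 October 2028 is a Sunday, so the first Sunday is October 1 and the second is October 8.
1 April 2029 is a Sunday, so the first Sunday is April 1 and the second is April 8.
At the standard offset (UTC+06:45), 01:00 UTC + 6h45m = 07:45 Ulua standard time.
The standard-time date in Ulua, April 5, 2029, falls between 8 October 2028 and 8 April 2029, so daylight saving is in effect and Ulua is at UTC+07:45.
01:00 UTC + 7h45m = 08:45 Ulua.

08:45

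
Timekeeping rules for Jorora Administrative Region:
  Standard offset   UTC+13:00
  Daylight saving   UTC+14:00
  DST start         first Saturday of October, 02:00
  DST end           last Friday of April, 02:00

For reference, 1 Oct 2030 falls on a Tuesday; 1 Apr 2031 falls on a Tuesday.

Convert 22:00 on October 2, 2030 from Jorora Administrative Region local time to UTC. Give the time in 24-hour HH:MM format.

09:00

1 October 2030 is a Tuesday, so the first Saturday is October 5.
1 April 2031 is a Tuesday, so Fridays fall on 4, 11, 18, 25; the last is April 25.
October 2, 2030 does not fall between 5 October 2030 and 25 April 2031, so daylight saving is not in effect and Jorora Administrative Region is at UTC+13:00.
22:00 local − 13h = 09:00 UTC.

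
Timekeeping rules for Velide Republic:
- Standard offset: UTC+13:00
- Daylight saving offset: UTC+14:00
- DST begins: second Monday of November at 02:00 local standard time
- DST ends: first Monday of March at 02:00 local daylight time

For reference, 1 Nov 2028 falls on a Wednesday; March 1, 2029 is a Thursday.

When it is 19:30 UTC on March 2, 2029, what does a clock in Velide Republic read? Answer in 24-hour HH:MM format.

09:30

1 November 2028 is a Wednesday, so the first Monday is November 6 and the second is November 13.
1 March 2029 is a Thursday, so the first Monday is March 5.
At the standard offset (UTC+13:00), 19:30 UTC + 13h = 08:30 Velide Republic standard time (rolling into the next day, 3 March 2029).
The standard-time date in Velide Republic, March 3, 2029, lies within the daylight-saving period (13 November 2028 – 5 March 2029), so Velide Republic is on daylight time, UTC+14:00.
19:30 UTC + 14h = 09:30 local (rolling into the next day, 3 March 2029).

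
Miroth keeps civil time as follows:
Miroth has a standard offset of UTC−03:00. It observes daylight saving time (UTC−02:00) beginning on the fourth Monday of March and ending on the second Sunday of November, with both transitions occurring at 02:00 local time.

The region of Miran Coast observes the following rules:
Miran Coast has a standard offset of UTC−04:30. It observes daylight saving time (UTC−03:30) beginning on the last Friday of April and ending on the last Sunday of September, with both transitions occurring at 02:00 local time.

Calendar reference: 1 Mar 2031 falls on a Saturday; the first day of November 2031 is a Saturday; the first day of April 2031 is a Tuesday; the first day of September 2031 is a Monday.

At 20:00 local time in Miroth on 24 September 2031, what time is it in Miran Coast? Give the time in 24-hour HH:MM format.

1 March 2031 is a Saturday, so the first Monday is March 3 and the fourth is March 24.
1 November 2031 is a Saturday, so the first Sunday is November 2 and the second is November 9.
24 September 2031 falls between 24 March and 9 November, so daylight saving is in effect and Miroth is at UTC−02:00.
20:00 Miroth + 2h = 22:00 UTC.
1 April 2031 is a Tuesday, so Fridays fall on 4, 11, 18, 25; the last is April 25.
1 September 2031 is a Monday, so Sundays fall on 7, 14, 21, 28; the last is September 28.
At the standard offset (UTC−04:30), 22:00 UTC − 4h30m = 17:30 Miran Coast standard time.
Daylight saving runs 25 April – 28 September; the standard-time date in Miran Coast, 24 September 2031, is inside that window, so Miran Coast is at UTC−03:30.
22:00 UTC − 3h30m = 18:30 Miran Coast.

18:30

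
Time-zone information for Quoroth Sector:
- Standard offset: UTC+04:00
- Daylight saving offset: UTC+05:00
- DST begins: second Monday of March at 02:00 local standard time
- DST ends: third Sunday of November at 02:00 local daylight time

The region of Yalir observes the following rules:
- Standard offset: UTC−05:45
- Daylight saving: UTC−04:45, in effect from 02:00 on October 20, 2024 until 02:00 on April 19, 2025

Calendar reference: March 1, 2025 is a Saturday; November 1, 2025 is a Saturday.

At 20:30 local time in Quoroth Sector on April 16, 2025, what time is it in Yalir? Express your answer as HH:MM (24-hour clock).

10:45

1 March 2025 is a Saturday, so the first Monday is March 3 and the second is March 10.
1 November 2025 is a Saturday, so the first Sunday is November 2 and the third is November 16.
April 16, 2025 falls between 10 March and 16 November, so daylight saving is in effect and Quoroth Sector is at UTC+05:00.
20:30 Quoroth Sector − 5h = 15:30 UTC.
At the standard offset (UTC−05:45), 15:30 UTC − 5h45m = 09:45 Yalir standard time.
The standard-time date in Yalir, April 16, 2025, lies within the daylight-saving period (20 October 2024 – 19 April 2025), so Yalir is on daylight time, UTC−04:45.
15:30 UTC − 4h45m = 10:45 Yalir.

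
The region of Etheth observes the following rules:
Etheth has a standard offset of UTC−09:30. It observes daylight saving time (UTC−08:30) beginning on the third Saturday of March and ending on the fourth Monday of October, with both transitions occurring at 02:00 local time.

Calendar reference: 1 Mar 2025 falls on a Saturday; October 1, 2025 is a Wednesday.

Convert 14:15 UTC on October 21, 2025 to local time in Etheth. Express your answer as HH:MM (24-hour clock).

05:45

1 March 2025 is a Saturday, so the first Saturday is March 1 and the third is March 15.
1 October 2025 is a Wednesday, so the first Monday is October 6 and the fourth is October 27.
At the standard offset (UTC−09:30), 14:15 UTC − 9h30m = 04:45 Etheth standard time.
Daylight saving runs 15 March – 27 October; the standard-time date in Etheth, October 21, 2025, is inside that window, so Etheth is at UTC−08:30.
14:15 UTC − 8h30m = 05:45 local.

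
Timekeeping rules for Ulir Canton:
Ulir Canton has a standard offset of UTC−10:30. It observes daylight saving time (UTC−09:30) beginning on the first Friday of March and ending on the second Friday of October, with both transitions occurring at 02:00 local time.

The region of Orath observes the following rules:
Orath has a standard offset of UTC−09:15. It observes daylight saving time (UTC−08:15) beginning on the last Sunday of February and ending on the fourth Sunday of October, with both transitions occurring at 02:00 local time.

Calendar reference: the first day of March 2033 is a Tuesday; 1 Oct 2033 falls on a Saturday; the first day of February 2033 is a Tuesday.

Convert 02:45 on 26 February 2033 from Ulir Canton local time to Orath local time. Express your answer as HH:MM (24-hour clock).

1 March 2033 is a Tuesday, so the first Friday is March 4.
1 October 2033 is a Saturday, so the first Friday is October 7 and the second is October 14.
26 February 2033 is outside the daylight-saving period (4 March – 14 October), so Ulir Canton is on standard time, UTC−10:30.
02:45 Ulir Canton + 10h30m = 13:15 UTC.
1 February 2033 is a Tuesday, so Sundays fall on 6, 13, 20, 27; the last is February 27.
1 October 2033 is a Saturday, so the first Sunday is October 2 and the fourth is October 23.
At the standard offset (UTC−09:15), 13:15 UTC − 9h15m = 04:00 Orath standard time.
The standard-time date in Orath, 26 February 2033, is outside the daylight-saving period (27 February – 23 October), so Orath is on standard time, UTC−09:15.
13:15 UTC − 9h15m = 04:00 Orath.

04:00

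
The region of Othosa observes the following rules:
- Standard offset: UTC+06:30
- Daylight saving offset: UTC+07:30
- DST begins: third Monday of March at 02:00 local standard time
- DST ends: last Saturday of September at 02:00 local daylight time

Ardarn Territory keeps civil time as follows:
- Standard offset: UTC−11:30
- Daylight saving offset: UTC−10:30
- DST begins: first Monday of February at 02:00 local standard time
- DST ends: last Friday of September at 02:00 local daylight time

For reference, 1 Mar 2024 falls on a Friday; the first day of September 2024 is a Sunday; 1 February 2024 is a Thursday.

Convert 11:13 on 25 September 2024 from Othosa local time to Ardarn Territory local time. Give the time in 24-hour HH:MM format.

17:13

1 March 2024 is a Friday, so the first Monday is March 4 and the third is March 18.
1 September 2024 is a Sunday, so Saturdays fall on 7, 14, 21, 28; the last is September 28.
25 September 2024 falls between 18 March and 28 September, so daylight saving is in effect and Othosa is at UTC+07:30.
11:13 Othosa − 7h30m = 03:43 UTC.
1 February 2024 is a Thursday, so the first Monday is February 5.
1 September 2024 is a Sunday, so Fridays fall on 6, 13, 20, 27; the last is September 27.
At the standard offset (UTC−11:30), 03:43 UTC − 11h30m = 16:13 Ardarn Territory standard time (rolling into the previous day, 24 September 2024).
Daylight saving runs 5 February – 27 September; the standard-time date in Ardarn Territory, 24 September 2024, is inside that window, so Ardarn Territory is at UTC−10:30.
03:43 UTC − 10h30m = 17:13 Ardarn Territory (rolling into the previous day, 24 September 2024).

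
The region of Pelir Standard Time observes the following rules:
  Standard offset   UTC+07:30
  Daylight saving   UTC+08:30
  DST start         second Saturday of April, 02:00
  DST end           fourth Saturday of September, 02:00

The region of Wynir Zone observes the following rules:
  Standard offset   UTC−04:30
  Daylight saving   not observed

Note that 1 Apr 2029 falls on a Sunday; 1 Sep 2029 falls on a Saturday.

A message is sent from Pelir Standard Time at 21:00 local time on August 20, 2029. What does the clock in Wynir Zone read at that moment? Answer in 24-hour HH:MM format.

08:00

1 April 2029 is a Sunday, so the first Saturday is April 7 and the second is April 14.
1 September 2029 is a Saturday, so the first Saturday is September 1 and the fourth is September 22.
Daylight saving runs 14 April – 22 September; August 20, 2029 is inside that window, so Pelir Standard Time is at UTC+08:30.
21:00 Pelir Standard Time − 8h30m = 12:30 UTC.
Wynir Zone has no daylight saving, so its offset is UTC−04:30 year-round.
12:30 UTC − 4h30m = 08:00 Wynir Zone.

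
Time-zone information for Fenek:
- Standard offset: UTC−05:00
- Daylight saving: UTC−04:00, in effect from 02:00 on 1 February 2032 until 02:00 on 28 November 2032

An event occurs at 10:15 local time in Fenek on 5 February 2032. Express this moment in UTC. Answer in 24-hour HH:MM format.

14:15

5 February 2032 lies within the daylight-saving period (1 February – 28 November), so Fenek is on daylight time, UTC−04:00.
10:15 local + 4h = 14:15 UTC.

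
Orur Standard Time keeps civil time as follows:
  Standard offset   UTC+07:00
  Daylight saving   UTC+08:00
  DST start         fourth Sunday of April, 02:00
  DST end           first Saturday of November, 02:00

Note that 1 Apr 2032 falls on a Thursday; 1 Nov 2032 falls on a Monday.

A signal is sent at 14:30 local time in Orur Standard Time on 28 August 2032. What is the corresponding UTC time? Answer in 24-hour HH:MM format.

06:30

1 April 2032 is a Thursday, so the first Sunday is April 4 and the fourth is April 25.
1 November 2032 is a Monday, so the first Saturday is November 6.
Daylight saving runs 25 April – 6 November; 28 August 2032 is inside that window, so Orur Standard Time is at UTC+08:00.
14:30 local − 8h = 06:30 UTC.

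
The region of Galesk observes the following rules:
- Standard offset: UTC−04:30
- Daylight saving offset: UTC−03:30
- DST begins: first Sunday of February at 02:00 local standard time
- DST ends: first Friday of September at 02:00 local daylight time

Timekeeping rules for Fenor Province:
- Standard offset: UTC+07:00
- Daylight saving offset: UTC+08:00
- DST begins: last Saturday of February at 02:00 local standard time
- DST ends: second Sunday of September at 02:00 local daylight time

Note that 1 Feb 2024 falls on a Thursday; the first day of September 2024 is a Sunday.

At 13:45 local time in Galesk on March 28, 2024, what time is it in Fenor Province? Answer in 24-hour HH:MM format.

01:15

1 February 2024 is a Thursday, so the first Sunday is February 4.
1 September 2024 is a Sunday, so the first Friday is September 6.
Daylight saving runs 4 February – 6 September; March 28, 2024 is inside that window, so Galesk is at UTC−03:30.
13:45 Galesk + 3h30m = 17:15 UTC.
1 February 2024 is a Thursday, so Saturdays fall on 3, 10, 17, 24; the last is February 24.
1 September 2024 is a Sunday, so the first Sunday is September 1 and the second is September 8.
At the standard offset (UTC+07:00), 17:15 UTC + 7h = 00:15 Fenor Province standard time (rolling into the next day, 29 March 2024).
The standard-time date in Fenor Province, March 29, 2024, falls between 24 February and 8 September, so daylight saving is in effect and Fenor Province is at UTC+08:00.
17:15 UTC + 8h = 01:15 Fenor Province (rolling into the next day, 29 March 2024).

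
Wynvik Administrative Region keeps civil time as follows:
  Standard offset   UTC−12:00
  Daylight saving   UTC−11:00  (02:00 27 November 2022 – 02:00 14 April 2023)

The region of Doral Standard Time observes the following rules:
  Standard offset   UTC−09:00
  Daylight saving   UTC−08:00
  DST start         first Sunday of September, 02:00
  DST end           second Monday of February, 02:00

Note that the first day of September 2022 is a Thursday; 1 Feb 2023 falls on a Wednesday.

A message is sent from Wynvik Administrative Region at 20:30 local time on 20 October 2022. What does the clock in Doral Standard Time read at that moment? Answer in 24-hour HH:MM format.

20 October 2022 is outside the daylight-saving period (27 November 2022 – 14 April 2023), so Wynvik Administrative Region is on standard time, UTC−12:00.
20:30 Wynvik Administrative Region + 12h = 08:30 UTC (rolling into the next day, 21 October 2022).
1 September 2022 is a Thursday, so the first Sunday is September 4.
1 February 2023 is a Wednesday, so the first Monday is February 6 and the second is February 13.
At the standard offset (UTC−09:00), 08:30 UTC − 9h = 23:30 Doral Standard Time standard time (rolling into the previous day, 20 October 2022).
The standard-time date in Doral Standard Time, 20 October 2022, lies within the daylight-saving period (4 September 2022 – 13 February 2023), so Doral Standard Time is on daylight time, UTC−08:00.
08:30 UTC − 8h = 00:30 Doral Standard Time.

00:30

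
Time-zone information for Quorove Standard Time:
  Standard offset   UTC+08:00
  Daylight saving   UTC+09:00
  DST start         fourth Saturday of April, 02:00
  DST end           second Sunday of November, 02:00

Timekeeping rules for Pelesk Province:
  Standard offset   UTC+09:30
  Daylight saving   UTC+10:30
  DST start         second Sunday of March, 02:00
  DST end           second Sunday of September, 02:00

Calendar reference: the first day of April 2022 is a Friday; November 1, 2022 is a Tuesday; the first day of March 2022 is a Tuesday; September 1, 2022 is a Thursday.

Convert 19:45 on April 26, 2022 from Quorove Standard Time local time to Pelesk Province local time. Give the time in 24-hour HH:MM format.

21:15

1 April 2022 is a Friday, so the first Saturday is April 2 and the fourth is April 23.
1 November 2022 is a Tuesday, so the first Sunday is November 6 and the second is November 13.
April 26, 2022 falls between 23 April and 13 November, so daylight saving is in effect and Quorove Standard Time is at UTC+09:00.
19:45 Quorove Standard Time − 9h = 10:45 UTC.
1 March 2022 is a Tuesday, so the first Sunday is March 6 and the second is March 13.
1 September 2022 is a Thursday, so the first Sunday is September 4 and the second is September 11.
At the standard offset (UTC+09:30), 10:45 UTC + 9h30m = 20:15 Pelesk Province standard time.
Daylight saving runs 13 March – 11 September; the standard-time date in Pelesk Province, April 26, 2022, is inside that window, so Pelesk Province is at UTC+10:30.
10:45 UTC + 10h30m = 21:15 Pelesk Province.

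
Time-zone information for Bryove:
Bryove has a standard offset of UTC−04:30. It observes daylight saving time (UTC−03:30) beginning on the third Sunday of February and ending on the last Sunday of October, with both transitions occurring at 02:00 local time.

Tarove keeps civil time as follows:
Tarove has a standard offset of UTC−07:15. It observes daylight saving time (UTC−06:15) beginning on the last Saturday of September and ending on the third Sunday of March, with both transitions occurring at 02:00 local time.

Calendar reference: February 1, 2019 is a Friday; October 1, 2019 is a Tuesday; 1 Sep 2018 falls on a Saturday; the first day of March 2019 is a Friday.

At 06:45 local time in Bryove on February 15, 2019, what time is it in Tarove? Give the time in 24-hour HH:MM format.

05:00

1 February 2019 is a Friday, so the first Sunday is February 3 and the third is February 17.
1 October 2019 is a Tuesday, so Sundays fall on 6, 13, 20, 27; the last is October 27.
February 15, 2019 is outside the daylight-saving period (17 February – 27 October), so Bryove is on standard time, UTC−04:30.
06:45 Bryove + 4h30m = 11:15 UTC.
1 September 2018 is a Saturday, so Saturdays fall on 1, 8, 15, 22, 29; the last is September 29.
1 March 2019 is a Friday, so the first Sunday is March 3 and the third is March 17.
At the standard offset (UTC−07:15), 11:15 UTC − 7h15m = 04:00 Tarove standard time.
The standard-time date in Tarove, February 15, 2019, falls between 29 September 2018 and 17 March 2019, so daylight saving is in effect and Tarove is at UTC−06:15.
11:15 UTC − 6h15m = 05:00 Tarove.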